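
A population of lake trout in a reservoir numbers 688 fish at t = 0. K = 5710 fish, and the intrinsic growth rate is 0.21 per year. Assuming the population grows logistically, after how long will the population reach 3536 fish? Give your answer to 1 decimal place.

11.8 years

A = (K − N₀)/N₀ = (5710 − 688)/688 = 7.2994.
Solve 5710/(1 + 7.2994·e^(−0.21t)) = 3536: 1 + 7.2994·e^(−0.21t) = 1.6148, so e^(−0.21t) = 0.0842285.
−0.21·t = ln(0.0842285) = -2.4742, so t = 2.4742/0.21 = 11.782.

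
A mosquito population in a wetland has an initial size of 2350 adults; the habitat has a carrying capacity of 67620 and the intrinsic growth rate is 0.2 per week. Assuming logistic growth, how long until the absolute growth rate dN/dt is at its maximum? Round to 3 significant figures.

16.6 weeks

Logistic growth is fastest at N = K/2 = 33810.
A = (K − N₀)/N₀ = 27.774. Set K/(1 + A·e^(−rt)) = K/2 → A·e^(−rt) = 1.
e^(−0.2t) = 1/27.774 = 0.0360043, so t = ln(27.774)/0.2 = 3.3241/0.2 = 16.621.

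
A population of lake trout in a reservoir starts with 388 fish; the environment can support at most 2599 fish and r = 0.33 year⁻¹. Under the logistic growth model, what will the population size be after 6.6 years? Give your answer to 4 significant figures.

A = (K − N₀)/N₀ = (2599 − 388)/388 = 5.6985.
N(t) = K/(1 + A·e^(−rt)) = 2599/(1 + 5.6985×e^(−0.33×6.6)).
e^(−2.178) = 0.11327; denominator = 1 + 5.6985×0.11327 = 1.6455.
N = 2599/1.6455 = 1579.51.

1580 fish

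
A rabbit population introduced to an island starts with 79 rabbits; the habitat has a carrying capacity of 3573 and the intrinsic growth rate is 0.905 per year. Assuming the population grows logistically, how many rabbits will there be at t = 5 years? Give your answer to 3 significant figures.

A = (K − N₀)/N₀ = (3573 − 79)/79 = 44.228.
N(t) = K/(1 + A·e^(−rt)) = 3573/(1 + 44.228×e^(−0.905×5)).
e^(−4.525) = 0.010835; denominator = 1 + 44.228×0.010835 = 1.4792.
N = 3573/1.4792 = 2415.5.

2420 rabbits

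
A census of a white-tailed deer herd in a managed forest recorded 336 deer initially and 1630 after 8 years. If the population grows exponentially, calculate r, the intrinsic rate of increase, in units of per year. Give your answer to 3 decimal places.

0.197 per year

From N(t) = N₀·e^(rt): e^(r·8) = 1630/336 = 4.8512.
r·8 = ln(4.8512) = 1.5792, so r = 1.5792/8 = 0.1974.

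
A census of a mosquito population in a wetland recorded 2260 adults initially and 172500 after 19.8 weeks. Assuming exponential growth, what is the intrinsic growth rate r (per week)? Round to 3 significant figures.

0.219 per week

From N(t) = N₀·e^(rt): e^(r·19.8) = 172500/2260 = 76.327.
r·19.8 = ln(76.327) = 4.335, so r = 4.335/19.8 = 0.21894.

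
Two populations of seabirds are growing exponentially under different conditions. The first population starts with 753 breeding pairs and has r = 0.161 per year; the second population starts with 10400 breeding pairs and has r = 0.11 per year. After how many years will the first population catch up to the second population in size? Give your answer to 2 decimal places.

51.48 years

Set 753·e^(0.161t) = 10400·e^(0.11t).
e^((0.161 − 0.11)t) = 10400/753 → e^(0.051·t) = 13.811.
0.051·t = ln(13.811) = 2.6255, so t = 2.6255/0.051 = 51.48.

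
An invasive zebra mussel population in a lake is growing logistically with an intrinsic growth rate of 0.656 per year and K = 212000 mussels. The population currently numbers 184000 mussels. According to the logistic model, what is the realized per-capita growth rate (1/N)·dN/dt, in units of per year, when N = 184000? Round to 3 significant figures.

0.0866 per year

(1/N)·dN/dt = r(1 − N/K) = 0.656 × (1 − 184000/212000).
= 0.656 × 0.13208 = 0.086642.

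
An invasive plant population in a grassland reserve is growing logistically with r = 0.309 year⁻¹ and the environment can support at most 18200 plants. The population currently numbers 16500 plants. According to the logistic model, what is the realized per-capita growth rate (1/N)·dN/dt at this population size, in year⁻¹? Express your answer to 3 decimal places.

(1/N)·dN/dt = r(1 − N/K) = 0.309 × (1 − 16500/18200).
= 0.309 × 0.093407 = 0.028863.

0.029 per year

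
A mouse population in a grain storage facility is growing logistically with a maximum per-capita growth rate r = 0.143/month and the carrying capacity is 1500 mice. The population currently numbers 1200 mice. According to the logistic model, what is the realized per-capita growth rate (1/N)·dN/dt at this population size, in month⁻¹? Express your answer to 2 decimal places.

0.03 per month

(1/N)·dN/dt = r(1 − N/K) = 0.143 × (1 − 1200/1500).
= 0.143 × 0.2 = 0.0286.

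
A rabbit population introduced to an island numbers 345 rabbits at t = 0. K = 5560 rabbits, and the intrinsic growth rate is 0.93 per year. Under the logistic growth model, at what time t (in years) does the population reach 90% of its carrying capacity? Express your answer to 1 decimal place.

5.3 years

A = (K − N₀)/N₀ = (5560 − 345)/345 = 15.116.
Solve 5560/(1 + 15.116·e^(−0.93t)) = 5004: 1 + 15.116·e^(−0.93t) = 1.1111, so e^(−0.93t) = 0.00735059.
−0.93·t = ln(0.00735059) = -4.913, so t = 4.913/0.93 = 5.2828.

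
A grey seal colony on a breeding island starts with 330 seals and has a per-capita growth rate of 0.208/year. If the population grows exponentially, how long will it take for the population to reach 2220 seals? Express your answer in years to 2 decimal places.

9.16 years

Set N₀·e^(rt) = 2220: e^(0.208·t) = 2220/330 = 6.7273.
0.208·t = ln(6.7273) = 1.9062, so t = 1.9062/0.208 = 9.1643.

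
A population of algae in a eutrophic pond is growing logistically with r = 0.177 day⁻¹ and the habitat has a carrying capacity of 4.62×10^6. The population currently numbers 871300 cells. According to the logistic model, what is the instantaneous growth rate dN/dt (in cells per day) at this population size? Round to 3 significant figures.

125000 cells per day

dN/dt = rN(1 − N/K) = 0.177 × 871300 × (1 − 871300/4.62×10^6).
1 − 871300/4.62×10^6 = 0.81141; dN/dt = 0.177 × 871300 × 0.81141 = 1.25135×10^5.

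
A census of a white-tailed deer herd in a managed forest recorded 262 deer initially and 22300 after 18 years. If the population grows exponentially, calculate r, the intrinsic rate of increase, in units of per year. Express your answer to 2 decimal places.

From N(t) = N₀·e^(rt): e^(r·18) = 22300/262 = 85.115.
r·18 = ln(85.115) = 4.444, so r = 4.444/18 = 0.24689.

0.25 per year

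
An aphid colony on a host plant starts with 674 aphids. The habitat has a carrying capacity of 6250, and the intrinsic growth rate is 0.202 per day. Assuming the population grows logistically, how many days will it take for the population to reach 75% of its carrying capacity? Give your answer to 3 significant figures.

15.9 days

A = (K − N₀)/N₀ = (6250 − 674)/674 = 8.273.
Solve 6250/(1 + 8.273·e^(−0.202t)) = 4687.5: 1 + 8.273·e^(−0.202t) = 1.3333, so e^(−0.202t) = 0.0402917.
−0.202·t = ln(0.0402917) = -3.2116, so t = 3.2116/0.202 = 15.899.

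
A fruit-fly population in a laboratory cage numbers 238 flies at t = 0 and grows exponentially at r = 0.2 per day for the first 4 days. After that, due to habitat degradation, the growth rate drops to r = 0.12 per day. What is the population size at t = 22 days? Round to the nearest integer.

Phase 1: N(4) = 238·e^(0.2×4) = 238·e^0.8 = 529.679.
Phase 2 runs for 22 − 4 = 18 days at r = 0.12.
N(22) = 529.679·e^(0.12×18) = 529.679·e^2.16 = 4592.92.

4593 flies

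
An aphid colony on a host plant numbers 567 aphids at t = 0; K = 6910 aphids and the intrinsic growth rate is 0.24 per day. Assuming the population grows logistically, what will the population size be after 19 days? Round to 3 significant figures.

A = (K − N₀)/N₀ = (6910 − 567)/567 = 11.187.
N(t) = K/(1 + A·e^(−rt)) = 6910/(1 + 11.187×e^(−0.24×19)).
e^(−4.56) = 0.010462; denominator = 1 + 11.187×0.010462 = 1.117.
N = 6910/1.117 = 6186.

6190 aphids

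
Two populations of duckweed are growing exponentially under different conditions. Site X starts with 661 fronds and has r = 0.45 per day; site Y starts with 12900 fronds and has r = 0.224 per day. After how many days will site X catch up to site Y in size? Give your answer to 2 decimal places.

13.15 days

Set 661·e^(0.45t) = 12900·e^(0.224t).
e^((0.45 − 0.224)t) = 12900/661 → e^(0.226·t) = 19.516.
0.226·t = ln(19.516) = 2.9712, so t = 2.9712/0.226 = 13.147.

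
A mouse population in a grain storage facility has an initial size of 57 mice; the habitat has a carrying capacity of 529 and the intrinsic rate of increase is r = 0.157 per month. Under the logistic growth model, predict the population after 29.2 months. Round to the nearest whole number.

A = (K − N₀)/N₀ = (529 − 57)/57 = 8.2807.
N(t) = K/(1 + A·e^(−rt)) = 529/(1 + 8.2807×e^(−0.157×29.2)).
e^(−4.584) = 0.01021; denominator = 1 + 8.2807×0.01021 = 1.0845.
N = 529/1.0845 = 487.762.

488 mice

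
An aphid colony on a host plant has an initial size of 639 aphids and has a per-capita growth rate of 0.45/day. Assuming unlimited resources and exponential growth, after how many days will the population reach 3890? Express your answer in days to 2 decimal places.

Set N₀·e^(rt) = 3890: e^(0.45·t) = 3890/639 = 6.0876.
0.45·t = ln(6.0876) = 1.8063, so t = 1.8063/0.45 = 4.0139.

4.01 days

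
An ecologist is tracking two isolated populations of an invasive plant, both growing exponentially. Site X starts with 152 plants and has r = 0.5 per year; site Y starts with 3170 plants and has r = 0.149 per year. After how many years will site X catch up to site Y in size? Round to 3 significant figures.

Set 152·e^(0.5t) = 3170·e^(0.149t).
e^((0.5 − 0.149)t) = 3170/152 → e^(0.351·t) = 20.855.
0.351·t = ln(20.855) = 3.0376, so t = 3.0376/0.351 = 8.6541.

8.65 years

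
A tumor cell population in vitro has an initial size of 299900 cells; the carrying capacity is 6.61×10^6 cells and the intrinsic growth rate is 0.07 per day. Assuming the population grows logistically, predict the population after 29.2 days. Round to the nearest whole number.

1774511 cells

A = (K − N₀)/N₀ = (6.61×10^6 − 299900)/299900 = 21.041.
N(t) = K/(1 + A·e^(−rt)) = 6.61×10^6/(1 + 21.041×e^(−0.07×29.2)).
e^(−2.044) = 0.12951; denominator = 1 + 21.041×0.12951 = 3.725.
N = 6.61×10^6/3.725 = 1.774511×10^6.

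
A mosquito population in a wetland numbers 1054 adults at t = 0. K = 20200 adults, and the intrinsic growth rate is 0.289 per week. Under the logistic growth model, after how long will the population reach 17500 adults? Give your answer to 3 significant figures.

A = (K − N₀)/N₀ = (20200 − 1054)/1054 = 18.165.
Solve 20200/(1 + 18.165·e^(−0.289t)) = 17500: 1 + 18.165·e^(−0.289t) = 1.1543, so e^(−0.289t) = 0.00849353.
−0.289·t = ln(0.00849353) = -4.7685, so t = 4.7685/0.289 = 16.5.

16.5 weeks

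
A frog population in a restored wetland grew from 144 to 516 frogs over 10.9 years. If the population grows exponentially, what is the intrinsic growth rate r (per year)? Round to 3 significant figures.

From N(t) = N₀·e^(rt): e^(r·10.9) = 516/144 = 3.5833.
r·10.9 = ln(3.5833) = 1.2763, so r = 1.2763/10.9 = 0.11709.

0.117 per year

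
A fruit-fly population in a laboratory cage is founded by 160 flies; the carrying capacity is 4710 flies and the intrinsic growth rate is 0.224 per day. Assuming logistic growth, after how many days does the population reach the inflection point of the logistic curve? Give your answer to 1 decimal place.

Logistic growth is fastest at N = K/2 = 2355.
A = (K − N₀)/N₀ = 28.438. Set K/(1 + A·e^(−rt)) = K/2 → A·e^(−rt) = 1.
e^(−0.224t) = 1/28.438 = 0.0351648, so t = ln(28.438)/0.224 = 3.3477/0.224 = 14.945.

14.9 days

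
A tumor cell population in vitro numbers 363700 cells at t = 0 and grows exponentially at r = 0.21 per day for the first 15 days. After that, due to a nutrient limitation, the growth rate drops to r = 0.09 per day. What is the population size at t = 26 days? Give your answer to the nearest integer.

22841386 cells

Phase 1: N(15) = 363700·e^(0.21×15) = 363700·e^3.15 = 8.487327×10^6.
Phase 2 runs for 26 − 15 = 11 days at r = 0.09.
N(26) = 8.487327×10^6·e^(0.09×11) = 8.487327×10^6·e^0.99 = 2.284139×10^7.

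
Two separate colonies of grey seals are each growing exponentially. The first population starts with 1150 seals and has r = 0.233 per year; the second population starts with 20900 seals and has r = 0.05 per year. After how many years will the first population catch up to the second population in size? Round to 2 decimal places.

15.85 years

Set 1150·e^(0.233t) = 20900·e^(0.05t).
e^((0.233 − 0.05)t) = 20900/1150 → e^(0.183·t) = 18.174.
0.183·t = ln(18.174) = 2.9, so t = 2.9/0.183 = 15.847.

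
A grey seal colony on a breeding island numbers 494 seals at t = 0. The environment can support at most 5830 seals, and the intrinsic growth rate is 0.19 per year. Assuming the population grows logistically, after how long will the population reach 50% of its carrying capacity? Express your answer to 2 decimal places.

A = (K − N₀)/N₀ = (5830 − 494)/494 = 10.802.
Solve 5830/(1 + 10.802·e^(−0.19t)) = 2915: 1 + 10.802·e^(−0.19t) = 2, so e^(−0.19t) = 0.0925787.
−0.19·t = ln(0.0925787) = -2.3797, so t = 2.3797/0.19 = 12.525.

12.52 years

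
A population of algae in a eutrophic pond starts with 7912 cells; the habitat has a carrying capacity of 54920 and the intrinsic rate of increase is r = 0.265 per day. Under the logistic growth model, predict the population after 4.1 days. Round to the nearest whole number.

A = (K − N₀)/N₀ = (54920 − 7912)/7912 = 5.9414.
N(t) = K/(1 + A·e^(−rt)) = 54920/(1 + 5.9414×e^(−0.265×4.1)).
e^(−1.087) = 0.3374; denominator = 1 + 5.9414×0.3374 = 3.0046.
N = 54920/3.0046 = 18278.7.

18279 cells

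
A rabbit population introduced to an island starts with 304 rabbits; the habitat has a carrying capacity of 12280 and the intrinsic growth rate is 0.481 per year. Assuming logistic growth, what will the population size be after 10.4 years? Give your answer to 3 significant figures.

9710 rabbits

A = (K − N₀)/N₀ = (12280 − 304)/304 = 39.395.
N(t) = K/(1 + A·e^(−rt)) = 12280/(1 + 39.395×e^(−0.481×10.4)).
e^(−5.002) = 0.0067218; denominator = 1 + 39.395×0.0067218 = 1.2648.
N = 12280/1.2648 = 9709.02.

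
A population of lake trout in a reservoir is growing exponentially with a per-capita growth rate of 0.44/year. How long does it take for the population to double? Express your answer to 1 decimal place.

Doubling time t_d = ln(2)/r = 0.6931/0.44 = 1.5753.

1.6 years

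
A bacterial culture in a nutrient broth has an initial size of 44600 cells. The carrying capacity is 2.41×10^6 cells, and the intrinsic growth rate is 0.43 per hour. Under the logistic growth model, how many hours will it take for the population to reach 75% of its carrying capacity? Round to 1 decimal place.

11.8 hours

A = (K − N₀)/N₀ = (2.41×10^6 − 44600)/44600 = 53.036.
Solve 2.41×10^6/(1 + 53.036·e^(−0.43t)) = 1.8075×10^6: 1 + 53.036·e^(−0.43t) = 1.3333, so e^(−0.43t) = 0.00628505.
−0.43·t = ln(0.00628505) = -5.0696, so t = 5.0696/0.43 = 11.79.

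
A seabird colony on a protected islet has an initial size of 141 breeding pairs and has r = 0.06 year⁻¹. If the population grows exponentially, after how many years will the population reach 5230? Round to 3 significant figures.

Set N₀·e^(rt) = 5230: e^(0.06·t) = 5230/141 = 37.092.
0.06·t = ln(37.092) = 3.6134, so t = 3.6134/0.06 = 60.223.

60.2 years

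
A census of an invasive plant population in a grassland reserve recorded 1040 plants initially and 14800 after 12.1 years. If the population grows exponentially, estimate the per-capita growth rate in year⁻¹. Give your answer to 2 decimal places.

From N(t) = N₀·e^(rt): e^(r·12.1) = 14800/1040 = 14.231.
r·12.1 = ln(14.231) = 2.6554, so r = 2.6554/12.1 = 0.21946.

0.22 per year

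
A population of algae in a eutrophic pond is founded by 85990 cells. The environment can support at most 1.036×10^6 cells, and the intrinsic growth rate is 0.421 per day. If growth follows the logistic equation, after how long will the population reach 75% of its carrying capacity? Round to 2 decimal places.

A = (K − N₀)/N₀ = (1.036×10^6 − 85990)/85990 = 11.048.
Solve 1.036×10^6/(1 + 11.048·e^(−0.421t)) = 777000: 1 + 11.048·e^(−0.421t) = 1.3333, so e^(−0.421t) = 0.0301716.
−0.421·t = ln(0.0301716) = -3.5009, so t = 3.5009/0.421 = 8.3156.

8.32 days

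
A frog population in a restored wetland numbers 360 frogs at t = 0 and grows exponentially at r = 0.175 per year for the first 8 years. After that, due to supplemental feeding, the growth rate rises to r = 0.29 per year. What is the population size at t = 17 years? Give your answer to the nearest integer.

19853 frogs

Phase 1: N(8) = 360·e^(0.175×8) = 360·e^1.4 = 1459.87.
Phase 2 runs for 17 − 8 = 9 years at r = 0.29.
N(17) = 1459.87·e^(0.29×9) = 1459.87·e^2.61 = 19852.9.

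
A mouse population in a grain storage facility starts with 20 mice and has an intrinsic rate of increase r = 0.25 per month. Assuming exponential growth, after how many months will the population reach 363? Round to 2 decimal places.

Set N₀·e^(rt) = 363: e^(0.25·t) = 363/20 = 18.15.
0.25·t = ln(18.15) = 2.8987, so t = 2.8987/0.25 = 11.595.

11.59 months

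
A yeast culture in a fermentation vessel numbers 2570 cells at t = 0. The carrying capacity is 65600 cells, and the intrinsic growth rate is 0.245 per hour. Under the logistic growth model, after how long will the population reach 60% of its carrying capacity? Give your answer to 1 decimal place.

A = (K − N₀)/N₀ = (65600 − 2570)/2570 = 24.525.
Solve 65600/(1 + 24.525·e^(−0.245t)) = 39360: 1 + 24.525·e^(−0.245t) = 1.6667, so e^(−0.245t) = 0.0271828.
−0.245·t = ln(0.0271828) = -3.6052, so t = 3.6052/0.245 = 14.715.

14.7 hours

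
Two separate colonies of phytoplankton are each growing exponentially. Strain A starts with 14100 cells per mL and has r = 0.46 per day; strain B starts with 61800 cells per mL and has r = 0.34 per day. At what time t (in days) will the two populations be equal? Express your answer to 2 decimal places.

Set 14100·e^(0.46t) = 61800·e^(0.34t).
e^((0.46 − 0.34)t) = 61800/14100 → e^(0.12·t) = 4.383.
0.12·t = ln(4.383) = 1.4777, so t = 1.4777/0.12 = 12.314.

12.31 days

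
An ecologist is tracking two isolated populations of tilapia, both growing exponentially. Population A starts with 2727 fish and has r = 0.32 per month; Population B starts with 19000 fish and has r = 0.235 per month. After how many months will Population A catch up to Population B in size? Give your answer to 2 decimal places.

22.84 months

Set 2727·e^(0.32t) = 19000·e^(0.235t).
e^((0.32 − 0.235)t) = 19000/2727 → e^(0.085·t) = 6.9674.
0.085·t = ln(6.9674) = 1.9412, so t = 1.9412/0.085 = 22.838.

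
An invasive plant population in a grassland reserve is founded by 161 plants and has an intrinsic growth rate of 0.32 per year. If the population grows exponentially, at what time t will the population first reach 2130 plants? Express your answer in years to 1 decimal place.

8.1 years

Set N₀·e^(rt) = 2130: e^(0.32·t) = 2130/161 = 13.23.
0.32·t = ln(13.23) = 2.5825, so t = 2.5825/0.32 = 8.0702.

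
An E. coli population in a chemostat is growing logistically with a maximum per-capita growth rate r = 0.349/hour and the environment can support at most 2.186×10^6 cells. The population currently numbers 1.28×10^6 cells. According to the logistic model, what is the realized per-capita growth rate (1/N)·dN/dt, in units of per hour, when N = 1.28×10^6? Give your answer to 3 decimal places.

(1/N)·dN/dt = r(1 − N/K) = 0.349 × (1 − 1.28×10^6/2.186×10^6).
= 0.349 × 0.41446 = 0.14465.

0.145 per hour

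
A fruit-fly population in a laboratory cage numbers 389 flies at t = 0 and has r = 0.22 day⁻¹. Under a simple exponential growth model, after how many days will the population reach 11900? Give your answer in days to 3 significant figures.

Set N₀·e^(rt) = 11900: e^(0.22·t) = 11900/389 = 30.591.
0.22·t = ln(30.591) = 3.4207, so t = 3.4207/0.22 = 15.549.

15.5 days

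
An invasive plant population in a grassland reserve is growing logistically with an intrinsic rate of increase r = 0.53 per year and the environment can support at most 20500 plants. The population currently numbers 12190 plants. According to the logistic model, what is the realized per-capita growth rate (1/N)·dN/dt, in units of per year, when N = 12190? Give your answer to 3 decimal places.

0.215 per year

(1/N)·dN/dt = r(1 − N/K) = 0.53 × (1 − 12190/20500).
= 0.53 × 0.40537 = 0.21484.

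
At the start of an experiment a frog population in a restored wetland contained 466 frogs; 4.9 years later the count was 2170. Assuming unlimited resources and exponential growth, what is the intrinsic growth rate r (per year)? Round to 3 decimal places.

From N(t) = N₀·e^(rt): e^(r·4.9) = 2170/466 = 4.6567.
r·4.9 = ln(4.6567) = 1.5383, so r = 1.5383/4.9 = 0.31394.

0.314 per year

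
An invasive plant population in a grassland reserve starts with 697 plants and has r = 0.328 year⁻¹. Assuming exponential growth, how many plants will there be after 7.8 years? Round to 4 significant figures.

9002 plants

N(t) = N₀·e^(rt) = 697 × e^(0.328×7.8) = 697 × e^2.558.
e^2.558 ≈ 12.915, so N ≈ 697 × 12.915 = 9001.85.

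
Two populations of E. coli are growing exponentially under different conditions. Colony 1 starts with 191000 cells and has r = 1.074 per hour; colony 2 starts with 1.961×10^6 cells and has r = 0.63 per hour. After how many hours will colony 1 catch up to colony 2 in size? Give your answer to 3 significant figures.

5.25 hours

Set 191000·e^(1.074t) = 1.961×10^6·e^(0.63t).
e^((1.074 − 0.63)t) = 1.961×10^6/191000 → e^(0.444·t) = 10.267.
0.444·t = ln(10.267) = 2.3289, so t = 2.3289/0.444 = 5.2454.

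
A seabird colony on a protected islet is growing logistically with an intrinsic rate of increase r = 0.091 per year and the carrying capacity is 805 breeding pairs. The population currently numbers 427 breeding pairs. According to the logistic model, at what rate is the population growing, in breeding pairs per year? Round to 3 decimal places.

18.246 breeding pairs per year

dN/dt = rN(1 − N/K) = 0.091 × 427 × (1 − 427/805).
1 − 427/805 = 0.46957; dN/dt = 0.091 × 427 × 0.46957 = 18.246.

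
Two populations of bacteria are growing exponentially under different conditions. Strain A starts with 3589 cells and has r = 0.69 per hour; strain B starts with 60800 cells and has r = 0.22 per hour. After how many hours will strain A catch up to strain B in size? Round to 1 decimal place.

Set 3589·e^(0.69t) = 60800·e^(0.22t).
e^((0.69 − 0.22)t) = 60800/3589 → e^(0.47·t) = 16.941.
0.47·t = ln(16.941) = 2.8297, so t = 2.8297/0.47 = 6.0207.

6.0 hours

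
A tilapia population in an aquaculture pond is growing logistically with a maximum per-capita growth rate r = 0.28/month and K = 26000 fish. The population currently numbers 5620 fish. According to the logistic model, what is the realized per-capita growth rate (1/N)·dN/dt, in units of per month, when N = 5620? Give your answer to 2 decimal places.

(1/N)·dN/dt = r(1 − N/K) = 0.28 × (1 − 5620/26000).
= 0.28 × 0.78385 = 0.21948.

0.22 per month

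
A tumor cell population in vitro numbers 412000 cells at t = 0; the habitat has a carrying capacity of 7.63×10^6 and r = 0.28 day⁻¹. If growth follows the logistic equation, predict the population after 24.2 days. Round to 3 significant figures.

A = (K − N₀)/N₀ = (7.63×10^6 − 412000)/412000 = 17.519.
N(t) = K/(1 + A·e^(−rt)) = 7.63×10^6/(1 + 17.519×e^(−0.28×24.2)).
e^(−6.776) = 0.0011408; denominator = 1 + 17.519×0.0011408 = 1.02.
N = 7.63×10^6/1.02 = 7.48049×10^6.

7480000 cells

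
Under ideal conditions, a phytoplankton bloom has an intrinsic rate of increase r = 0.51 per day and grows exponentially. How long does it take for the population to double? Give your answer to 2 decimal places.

Doubling time t_d = ln(2)/r = 0.6931/0.51 = 1.3591.

1.36 days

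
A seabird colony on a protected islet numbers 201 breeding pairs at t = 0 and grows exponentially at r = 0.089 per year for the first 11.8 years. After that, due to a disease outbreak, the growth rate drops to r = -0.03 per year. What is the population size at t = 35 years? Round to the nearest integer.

Phase 1: N(11.8) = 201·e^(0.089×11.8) = 201·e^1.05 = 574.503.
Phase 2 runs for 35 − 11.8 = 23.2 years at r = -0.03.
N(35) = 574.503·e^(-0.03×23.2) = 574.503·e^-0.696 = 286.433.

286 breeding pairs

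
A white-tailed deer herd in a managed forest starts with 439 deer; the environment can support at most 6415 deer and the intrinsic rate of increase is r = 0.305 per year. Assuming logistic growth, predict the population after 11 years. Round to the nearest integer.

A = (K − N₀)/N₀ = (6415 − 439)/439 = 13.613.
N(t) = K/(1 + A·e^(−rt)) = 6415/(1 + 13.613×e^(−0.305×11)).
e^(−3.355) = 0.034909; denominator = 1 + 13.613×0.034909 = 1.4752.
N = 6415/1.4752 = 4348.53.

4349 deer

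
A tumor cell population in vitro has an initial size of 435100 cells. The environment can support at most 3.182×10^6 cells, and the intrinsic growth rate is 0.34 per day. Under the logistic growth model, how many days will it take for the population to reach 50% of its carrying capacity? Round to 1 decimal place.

A = (K − N₀)/N₀ = (3.182×10^6 − 435100)/435100 = 6.3133.
Solve 3.182×10^6/(1 + 6.3133·e^(−0.34t)) = 1.591×10^6: 1 + 6.3133·e^(−0.34t) = 2, so e^(−0.34t) = 0.158397.
−0.34·t = ln(0.158397) = -1.8427, so t = 1.8427/0.34 = 5.4196.

5.4 days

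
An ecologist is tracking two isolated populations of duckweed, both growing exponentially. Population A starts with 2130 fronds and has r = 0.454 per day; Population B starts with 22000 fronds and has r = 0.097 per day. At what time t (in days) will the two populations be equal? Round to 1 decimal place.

6.5 days

Set 2130·e^(0.454t) = 22000·e^(0.097t).
e^((0.454 − 0.097)t) = 22000/2130 → e^(0.357·t) = 10.329.
0.357·t = ln(10.329) = 2.3349, so t = 2.3349/0.357 = 6.5404.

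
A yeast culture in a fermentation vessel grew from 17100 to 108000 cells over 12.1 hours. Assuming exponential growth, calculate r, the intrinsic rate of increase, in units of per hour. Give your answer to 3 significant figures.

From N(t) = N₀·e^(rt): e^(r·12.1) = 108000/17100 = 6.3158.
r·12.1 = ln(6.3158) = 1.8431, so r = 1.8431/12.1 = 0.15232.

0.152 per hour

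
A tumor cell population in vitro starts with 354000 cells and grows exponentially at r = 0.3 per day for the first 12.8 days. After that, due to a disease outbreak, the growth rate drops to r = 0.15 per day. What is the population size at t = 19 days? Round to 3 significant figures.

Phase 1: N(12.8) = 354000·e^(0.3×12.8) = 354000·e^3.84 = 1.647002×10^7.
Phase 2 runs for 19 − 12.8 = 6.2 days at r = 0.15.
N(19) = 1.647002×10^7·e^(0.15×6.2) = 1.647002×10^7·e^0.93 = 4.174341×10^7.

41700000 cells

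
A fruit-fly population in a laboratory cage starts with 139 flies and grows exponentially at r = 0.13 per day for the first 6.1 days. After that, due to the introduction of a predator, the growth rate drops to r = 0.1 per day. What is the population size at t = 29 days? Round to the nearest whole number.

Phase 1: N(6.1) = 139·e^(0.13×6.1) = 139·e^0.793 = 307.192.
Phase 2 runs for 29 − 6.1 = 22.9 days at r = 0.1.
N(29) = 307.192·e^(0.1×22.9) = 307.192·e^2.29 = 3033.5.

3034 flies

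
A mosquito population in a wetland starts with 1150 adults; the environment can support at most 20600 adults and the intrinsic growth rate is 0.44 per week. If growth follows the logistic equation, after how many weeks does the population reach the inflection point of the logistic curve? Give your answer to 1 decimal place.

6.4 weeks

Logistic growth is fastest at N = K/2 = 10300.
A = (K − N₀)/N₀ = 16.913. Set K/(1 + A·e^(−rt)) = K/2 → A·e^(−rt) = 1.
e^(−0.44t) = 1/16.913 = 0.059126, so t = ln(16.913)/0.44 = 2.8281/0.44 = 6.4275.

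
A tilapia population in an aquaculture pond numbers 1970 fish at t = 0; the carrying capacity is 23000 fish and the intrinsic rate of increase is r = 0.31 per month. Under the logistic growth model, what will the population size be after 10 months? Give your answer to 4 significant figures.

15530 fish

A = (K − N₀)/N₀ = (23000 − 1970)/1970 = 10.675.
N(t) = K/(1 + A·e^(−rt)) = 23000/(1 + 10.675×e^(−0.31×10)).
e^(−3.1) = 0.045049; denominator = 1 + 10.675×0.045049 = 1.4809.
N = 23000/1.4809 = 15531.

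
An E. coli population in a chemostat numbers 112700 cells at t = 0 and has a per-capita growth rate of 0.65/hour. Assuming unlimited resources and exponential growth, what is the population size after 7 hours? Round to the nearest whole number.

N(t) = N₀·e^(rt) = 112700 × e^(0.65×7) = 112700 × e^4.55.
e^4.55 ≈ 94.632, so N ≈ 112700 × 94.632 = 1.066507×10^7.

10665072 cells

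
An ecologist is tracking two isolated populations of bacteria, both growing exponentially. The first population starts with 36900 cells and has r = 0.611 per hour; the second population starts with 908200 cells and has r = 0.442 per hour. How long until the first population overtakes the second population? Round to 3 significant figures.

Set 36900·e^(0.611t) = 908200·e^(0.442t).
e^((0.611 − 0.442)t) = 908200/36900 → e^(0.169·t) = 24.612.
0.169·t = ln(24.612) = 3.2033, so t = 3.2033/0.169 = 18.954.

19.0 hours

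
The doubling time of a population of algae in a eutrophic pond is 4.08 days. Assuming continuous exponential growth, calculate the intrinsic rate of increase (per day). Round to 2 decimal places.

r = ln(2)/t_d = 0.6931/4.08 = 0.16989.

0.17 per day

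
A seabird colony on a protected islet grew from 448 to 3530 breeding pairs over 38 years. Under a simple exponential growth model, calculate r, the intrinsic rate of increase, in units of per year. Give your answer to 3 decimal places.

0.054 per year

From N(t) = N₀·e^(rt): e^(r·38) = 3530/448 = 7.8795.
r·38 = ln(7.8795) = 2.0643, so r = 2.0643/38 = 0.054323.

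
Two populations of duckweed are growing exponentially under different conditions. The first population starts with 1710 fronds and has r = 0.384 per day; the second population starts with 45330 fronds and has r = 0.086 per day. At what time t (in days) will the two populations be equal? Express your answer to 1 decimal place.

11.0 days

Set 1710·e^(0.384t) = 45330·e^(0.086t).
e^((0.384 − 0.086)t) = 45330/1710 → e^(0.298·t) = 26.509.
0.298·t = ln(26.509) = 3.2775, so t = 3.2775/0.298 = 10.998.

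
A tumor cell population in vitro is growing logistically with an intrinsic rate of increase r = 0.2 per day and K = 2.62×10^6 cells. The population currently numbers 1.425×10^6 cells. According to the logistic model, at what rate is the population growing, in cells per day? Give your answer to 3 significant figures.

dN/dt = rN(1 − N/K) = 0.2 × 1.425×10^6 × (1 − 1.425×10^6/2.62×10^6).
1 − 1.425×10^6/2.62×10^6 = 0.45611; dN/dt = 0.2 × 1.425×10^6 × 0.45611 = 1.2999×10^5.

130000 cells per day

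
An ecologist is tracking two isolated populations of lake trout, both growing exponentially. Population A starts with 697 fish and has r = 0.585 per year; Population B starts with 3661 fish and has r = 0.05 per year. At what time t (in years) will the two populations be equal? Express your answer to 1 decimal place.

Set 697·e^(0.585t) = 3661·e^(0.05t).
e^((0.585 − 0.05)t) = 3661/697 → e^(0.535·t) = 5.2525.
0.535·t = ln(5.2525) = 1.6587, so t = 1.6587/0.535 = 3.1004.

3.1 years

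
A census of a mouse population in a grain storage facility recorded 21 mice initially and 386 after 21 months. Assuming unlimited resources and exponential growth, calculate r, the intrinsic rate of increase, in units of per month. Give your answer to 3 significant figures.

0.139 per month

From N(t) = N₀·e^(rt): e^(r·21) = 386/21 = 18.381.
r·21 = ln(18.381) = 2.9113, so r = 2.9113/21 = 0.13863.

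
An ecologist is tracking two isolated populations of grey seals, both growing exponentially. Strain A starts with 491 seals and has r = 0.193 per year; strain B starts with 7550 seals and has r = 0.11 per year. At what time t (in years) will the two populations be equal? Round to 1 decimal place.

Set 491·e^(0.193t) = 7550·e^(0.11t).
e^((0.193 − 0.11)t) = 7550/491 → e^(0.083·t) = 15.377.
0.083·t = ln(15.377) = 2.7329, so t = 2.7329/0.083 = 32.926.

32.9 years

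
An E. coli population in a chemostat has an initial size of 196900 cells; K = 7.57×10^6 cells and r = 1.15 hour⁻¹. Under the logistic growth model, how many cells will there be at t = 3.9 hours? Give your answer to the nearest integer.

5322465 cells

A = (K − N₀)/N₀ = (7.57×10^6 − 196900)/196900 = 37.446.
N(t) = K/(1 + A·e^(−rt)) = 7.57×10^6/(1 + 37.446×e^(−1.15×3.9)).
e^(−4.485) = 0.011277; denominator = 1 + 37.446×0.011277 = 1.4223.
N = 7.57×10^6/1.4223 = 5.322465×10^6.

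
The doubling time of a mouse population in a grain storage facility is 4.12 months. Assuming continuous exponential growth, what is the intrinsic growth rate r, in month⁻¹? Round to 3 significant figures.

0.168 per month

r = ln(2)/t_d = 0.6931/4.12 = 0.16824.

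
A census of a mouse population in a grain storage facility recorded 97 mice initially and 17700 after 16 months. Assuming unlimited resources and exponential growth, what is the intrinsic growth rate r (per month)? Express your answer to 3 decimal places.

From N(t) = N₀·e^(rt): e^(r·16) = 17700/97 = 182.47.
r·16 = ln(182.47) = 5.2066, so r = 5.2066/16 = 0.32541.

0.325 per month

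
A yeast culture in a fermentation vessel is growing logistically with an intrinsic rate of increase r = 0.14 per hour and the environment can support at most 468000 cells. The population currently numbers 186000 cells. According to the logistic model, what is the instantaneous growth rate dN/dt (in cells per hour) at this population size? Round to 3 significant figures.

15700 cells per hour

dN/dt = rN(1 − N/K) = 0.14 × 186000 × (1 − 186000/468000).
1 − 186000/468000 = 0.60256; dN/dt = 0.14 × 186000 × 0.60256 = 15691.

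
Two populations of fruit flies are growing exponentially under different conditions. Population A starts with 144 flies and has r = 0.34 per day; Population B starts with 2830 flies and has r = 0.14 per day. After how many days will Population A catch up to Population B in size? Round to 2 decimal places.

14.89 days

Set 144·e^(0.34t) = 2830·e^(0.14t).
e^((0.34 − 0.14)t) = 2830/144 → e^(0.2·t) = 19.653.
0.2·t = ln(19.653) = 2.9782, so t = 2.9782/0.2 = 14.891.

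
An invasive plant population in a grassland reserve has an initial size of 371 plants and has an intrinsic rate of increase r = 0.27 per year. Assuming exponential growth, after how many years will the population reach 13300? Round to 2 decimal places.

13.26 years

Set N₀·e^(rt) = 13300: e^(0.27·t) = 13300/371 = 35.849.
0.27·t = ln(35.849) = 3.5793, so t = 3.5793/0.27 = 13.257.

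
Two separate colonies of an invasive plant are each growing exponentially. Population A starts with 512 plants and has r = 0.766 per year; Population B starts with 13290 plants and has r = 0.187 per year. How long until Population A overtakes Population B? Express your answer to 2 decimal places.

Set 512·e^(0.766t) = 13290·e^(0.187t).
e^((0.766 − 0.187)t) = 13290/512 → e^(0.579·t) = 25.957.
0.579·t = ln(25.957) = 3.2564, so t = 3.2564/0.579 = 5.6243.

5.62 years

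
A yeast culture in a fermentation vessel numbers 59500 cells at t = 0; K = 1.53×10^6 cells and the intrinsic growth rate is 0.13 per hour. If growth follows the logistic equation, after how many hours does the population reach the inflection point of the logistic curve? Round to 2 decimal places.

Logistic growth is fastest at N = K/2 = 765000.
A = (K − N₀)/N₀ = 24.714. Set K/(1 + A·e^(−rt)) = K/2 → A·e^(−rt) = 1.
e^(−0.13t) = 1/24.714 = 0.0404624, so t = ln(24.714)/0.13 = 3.2074/0.13 = 24.672.

24.67 hours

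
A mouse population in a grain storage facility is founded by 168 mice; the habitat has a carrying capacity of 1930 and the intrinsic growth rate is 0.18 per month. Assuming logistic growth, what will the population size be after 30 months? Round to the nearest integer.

A = (K − N₀)/N₀ = (1930 − 168)/168 = 10.488.
N(t) = K/(1 + A·e^(−rt)) = 1930/(1 + 10.488×e^(−0.18×30)).
e^(−5.4) = 0.0045166; denominator = 1 + 10.488×0.0045166 = 1.0474.
N = 1930/1.0474 = 1842.71.

1843 mice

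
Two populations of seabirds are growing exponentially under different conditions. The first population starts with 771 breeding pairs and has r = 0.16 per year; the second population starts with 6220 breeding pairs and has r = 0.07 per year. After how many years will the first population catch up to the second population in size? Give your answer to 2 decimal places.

23.20 years

Set 771·e^(0.16t) = 6220·e^(0.07t).
e^((0.16 − 0.07)t) = 6220/771 → e^(0.09·t) = 8.0674.
0.09·t = ln(8.0674) = 2.0878, so t = 2.0878/0.09 = 23.198.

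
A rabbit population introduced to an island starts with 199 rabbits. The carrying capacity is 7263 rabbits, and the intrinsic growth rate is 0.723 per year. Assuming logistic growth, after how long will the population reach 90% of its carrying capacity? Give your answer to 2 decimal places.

A = (K − N₀)/N₀ = (7263 − 199)/199 = 35.497.
Solve 7263/(1 + 35.497·e^(−0.723t)) = 6536.7: 1 + 35.497·e^(−0.723t) = 1.1111, so e^(−0.723t) = 0.00313011.
−0.723·t = ln(0.00313011) = -5.7667, so t = 5.7667/0.723 = 7.9761.

7.98 years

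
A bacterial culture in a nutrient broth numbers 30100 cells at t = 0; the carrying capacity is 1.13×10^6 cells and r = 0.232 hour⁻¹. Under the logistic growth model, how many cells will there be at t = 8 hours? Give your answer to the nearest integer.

168372 cells

A = (K − N₀)/N₀ = (1.13×10^6 − 30100)/30100 = 36.542.
N(t) = K/(1 + A·e^(−rt)) = 1.13×10^6/(1 + 36.542×e^(−0.232×8)).
e^(−1.856) = 0.1563; denominator = 1 + 36.542×0.1563 = 6.7113.
N = 1.13×10^6/6.7113 = 168372.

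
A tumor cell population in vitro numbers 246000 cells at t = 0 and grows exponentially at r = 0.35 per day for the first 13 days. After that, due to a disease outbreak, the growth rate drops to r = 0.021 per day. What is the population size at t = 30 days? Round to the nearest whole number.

33267344 cells

Phase 1: N(13) = 246000·e^(0.35×13) = 246000·e^4.55 = 2.327957×10^7.
Phase 2 runs for 30 − 13 = 17 days at r = 0.021.
N(30) = 2.327957×10^7·e^(0.021×17) = 2.327957×10^7·e^0.357 = 3.326734×10^7.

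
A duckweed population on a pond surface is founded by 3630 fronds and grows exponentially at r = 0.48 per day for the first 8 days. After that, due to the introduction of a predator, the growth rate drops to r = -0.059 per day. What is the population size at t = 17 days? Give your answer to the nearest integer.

99309 fronds

Phase 1: N(8) = 3630·e^(0.48×8) = 3630·e^3.84 = 168887.
Phase 2 runs for 17 − 8 = 9 days at r = -0.059.
N(17) = 168887·e^(-0.059×9) = 168887·e^-0.531 = 99308.6.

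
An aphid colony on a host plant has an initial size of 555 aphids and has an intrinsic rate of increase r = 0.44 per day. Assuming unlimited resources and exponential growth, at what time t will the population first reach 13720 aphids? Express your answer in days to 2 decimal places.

Set N₀·e^(rt) = 13720: e^(0.44·t) = 13720/555 = 24.721.
0.44·t = ln(24.721) = 3.2076, so t = 3.2076/0.44 = 7.2901.

7.29 days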